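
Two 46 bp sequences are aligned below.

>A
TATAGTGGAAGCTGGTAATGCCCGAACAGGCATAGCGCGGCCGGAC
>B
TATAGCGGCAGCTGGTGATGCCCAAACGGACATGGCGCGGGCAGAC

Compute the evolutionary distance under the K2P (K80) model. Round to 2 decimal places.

0.24

Of 46 sites, 7 differences are transitions and 2 are transversions, so P = 7/46 ≈ 0.152174 and Q = 2/46 ≈ 0.043478.
Under the Kimura two-parameter model, d = −½ ln(1 − 2P − Q) − ¼ ln(1 − 2Q).
1 − 2P − Q = 0.652174, giving −½ ln(0.652174) = 0.213722.
1 − 2Q = 0.913044, giving −¼ ln(0.913044) = 0.022743.
d = 0.213722 + 0.022743 = 0.236465.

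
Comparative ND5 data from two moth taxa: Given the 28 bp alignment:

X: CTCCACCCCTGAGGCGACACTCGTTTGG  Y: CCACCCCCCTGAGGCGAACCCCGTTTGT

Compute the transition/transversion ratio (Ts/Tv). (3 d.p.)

0.400

Transitions are A↔G and C↔T; transversions are all other mismatches.
Transitions: 2. Transversions: 5.
R = 2/5 = 0.400.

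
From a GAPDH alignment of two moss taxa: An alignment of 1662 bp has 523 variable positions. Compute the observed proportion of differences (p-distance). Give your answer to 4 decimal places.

p = 523/1662 = 0.314681… ≈ 0.3147 (to 4 d.p.).

0.3147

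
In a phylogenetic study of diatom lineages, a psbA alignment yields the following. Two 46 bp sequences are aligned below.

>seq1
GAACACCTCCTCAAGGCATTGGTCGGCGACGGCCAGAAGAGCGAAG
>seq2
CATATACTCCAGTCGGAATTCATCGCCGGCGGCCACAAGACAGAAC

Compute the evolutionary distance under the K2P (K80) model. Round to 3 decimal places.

Of 46 sites, 2 differences are transitions and 16 are transversions, so P = 2/46 ≈ 0.043478 and Q = 16/46 ≈ 0.347826.
Under the Kimura two-parameter model, d = −½ ln(1 − 2P − Q) − ¼ ln(1 − 2Q).
1 − 2P − Q = 0.565218, giving −½ ln(0.565218) = 0.285272.
1 − 2Q = 0.304348, giving −¼ ln(0.304348) = 0.297396.
d = 0.285272 + 0.297396 = 0.582668.

0.583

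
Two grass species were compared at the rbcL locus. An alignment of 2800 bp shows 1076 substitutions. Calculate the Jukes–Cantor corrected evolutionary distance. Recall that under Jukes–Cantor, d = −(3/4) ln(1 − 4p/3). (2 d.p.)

p = 1076/2800 ≈ 0.384286.
d = −(3/4) ln(1 − 4p/3) = −0.75 ln(1 − 0.512381) = −0.75 ln(0.487619)
  = −0.75 × (-0.718221) = 0.538666 substitutions/site.

0.54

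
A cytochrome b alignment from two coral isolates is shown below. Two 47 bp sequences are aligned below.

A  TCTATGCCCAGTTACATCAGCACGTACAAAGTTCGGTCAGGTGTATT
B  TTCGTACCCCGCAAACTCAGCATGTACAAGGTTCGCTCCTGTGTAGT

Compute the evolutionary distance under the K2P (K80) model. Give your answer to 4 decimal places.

Of 47 sites, 7 differences are transitions and 8 are transversions, so P = 7/47 ≈ 0.148936 and Q = 8/47 ≈ 0.170213.
Under the Kimura two-parameter model, d = −½ ln(1 − 2P − Q) − ¼ ln(1 − 2Q).
1 − 2P − Q = 0.531915, giving −½ ln(0.531915) = 0.315636.
1 − 2Q = 0.659574, giving −¼ ln(0.659574) = 0.104040.
d = 0.315636 + 0.104040 = 0.419676.

0.4197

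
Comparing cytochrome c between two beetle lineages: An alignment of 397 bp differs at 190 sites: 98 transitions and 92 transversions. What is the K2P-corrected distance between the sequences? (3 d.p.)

0.802

P = 98/397 ≈ 0.246851 and Q = 92/397 ≈ 0.231738.
Under the Kimura two-parameter model, d = −½ ln(1 − 2P − Q) − ¼ ln(1 − 2Q).
1 − 2P − Q = 0.27456, giving −½ ln(0.27456) = 0.646293.
1 − 2Q = 0.536524, giving −¼ ln(0.536524) = 0.155661.
d = 0.646293 + 0.155661 = 0.801954.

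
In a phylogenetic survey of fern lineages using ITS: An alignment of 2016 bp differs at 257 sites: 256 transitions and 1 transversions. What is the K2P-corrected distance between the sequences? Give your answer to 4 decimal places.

0.1471

P = 256/2016 ≈ 0.126984 and Q = 1/2016 ≈ 0.000496.
Under the Kimura two-parameter model, d = −½ ln(1 − 2P − Q) − ¼ ln(1 − 2Q).
1 − 2P − Q = 0.745536, giving −½ ln(0.745536) = 0.146826.
1 − 2Q = 0.999008, giving −¼ ln(0.999008) = 0.000248.
d = 0.146826 + 0.000248 = 0.147074.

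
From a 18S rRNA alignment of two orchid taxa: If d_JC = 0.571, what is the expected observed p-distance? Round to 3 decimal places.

0.400

p = (3/4)(1 − e^(−4d/3)) = 0.75 × (1 − e^(-0.761333)) = 0.75 × (1 − 0.467043) = 0.399718.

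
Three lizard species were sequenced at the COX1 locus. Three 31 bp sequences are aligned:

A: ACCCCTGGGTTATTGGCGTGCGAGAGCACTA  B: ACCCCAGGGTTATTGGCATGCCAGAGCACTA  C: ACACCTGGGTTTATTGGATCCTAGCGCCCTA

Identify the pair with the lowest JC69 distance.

A and B

A–B: 3/31 differ, p = 0.097, d = 0.104.
A–C: 10/31 differ, p = 0.323, d = 0.422.
B–C: 10/31 differ, p = 0.323, d = 0.422.
The smallest distance is between A and B.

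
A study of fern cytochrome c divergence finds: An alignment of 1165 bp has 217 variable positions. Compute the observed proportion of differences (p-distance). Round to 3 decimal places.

0.186

p = 217/1165 = 0.186266… ≈ 0.186 (to 3 d.p.).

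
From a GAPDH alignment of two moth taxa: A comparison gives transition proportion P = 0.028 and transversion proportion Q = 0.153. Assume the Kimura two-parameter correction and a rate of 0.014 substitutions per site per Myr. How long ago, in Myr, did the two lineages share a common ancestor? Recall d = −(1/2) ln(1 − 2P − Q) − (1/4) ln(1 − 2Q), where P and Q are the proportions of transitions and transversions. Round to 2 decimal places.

7.45

Under the Kimura two-parameter model, d = −½ ln(1 − 2P − Q) − ¼ ln(1 − 2Q).
1 − 2P − Q = 0.791, giving −½ ln(0.791) = 0.117229.
1 − 2Q = 0.694, giving −¼ ln(0.694) = 0.091321.
d = 0.117229 + 0.091321 = 0.208550.
Under a molecular clock d = 2μt, so t = d/(2μ) = 0.208550 / (2 × 0.014) = 7.45 Myr.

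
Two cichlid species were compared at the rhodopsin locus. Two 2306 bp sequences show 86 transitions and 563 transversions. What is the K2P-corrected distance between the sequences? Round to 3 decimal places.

0.359

P = 86/2306 ≈ 0.037294 and Q = 563/2306 ≈ 0.244146.
Under the Kimura two-parameter model, d = −½ ln(1 − 2P − Q) − ¼ ln(1 − 2Q).
1 − 2P − Q = 0.681266, giving −½ ln(0.681266) = 0.191901.
1 − 2Q = 0.511708, giving −¼ ln(0.511708) = 0.167500.
d = 0.191901 + 0.167500 = 0.359401.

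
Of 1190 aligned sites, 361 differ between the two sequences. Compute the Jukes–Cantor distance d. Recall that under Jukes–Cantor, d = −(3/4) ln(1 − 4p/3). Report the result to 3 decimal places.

p = 361/1190 ≈ 0.303361.
d = −(3/4) ln(1 − 4p/3) = −0.75 ln(1 − 0.404481) = −0.75 ln(0.595519)
  = −0.75 × (-0.518322) = 0.388742 substitutions/site.

0.389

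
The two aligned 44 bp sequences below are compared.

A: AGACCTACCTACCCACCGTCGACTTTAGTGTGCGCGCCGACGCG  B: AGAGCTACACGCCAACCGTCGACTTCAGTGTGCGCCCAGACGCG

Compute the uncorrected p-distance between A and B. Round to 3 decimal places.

0.182

The sequences differ at 8 of 44 positions (sites 4, 9, 10, 11, 14, 26, 36, 38).
p = 8/44 = 0.181818… ≈ 0.182 (to 3 d.p.).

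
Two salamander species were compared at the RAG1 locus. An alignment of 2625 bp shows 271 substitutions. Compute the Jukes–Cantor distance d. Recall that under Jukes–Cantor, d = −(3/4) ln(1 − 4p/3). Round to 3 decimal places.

0.111

p = 271/2625 ≈ 0.103238.
d = −(3/4) ln(1 − 4p/3) = −0.75 ln(1 − 0.137651) = −0.75 ln(0.862349)
  = −0.75 × (-0.148095) = 0.111071 substitutions/site.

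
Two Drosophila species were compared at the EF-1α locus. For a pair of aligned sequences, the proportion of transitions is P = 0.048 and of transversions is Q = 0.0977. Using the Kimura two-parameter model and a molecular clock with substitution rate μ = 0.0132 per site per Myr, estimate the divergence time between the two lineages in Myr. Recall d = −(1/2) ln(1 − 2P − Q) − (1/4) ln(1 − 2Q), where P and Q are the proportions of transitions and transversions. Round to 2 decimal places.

Under the Kimura two-parameter model, d = −½ ln(1 − 2P − Q) − ¼ ln(1 − 2Q).
1 − 2P − Q = 0.8063, giving −½ ln(0.8063) = 0.107650.
1 − 2Q = 0.8046, giving −¼ ln(0.8046) = 0.054353.
d = 0.107650 + 0.054353 = 0.162003.
Under a molecular clock d = 2μt, so t = d/(2μ) = 0.162003 / (2 × 0.0132) = 6.14 Myr.

6.14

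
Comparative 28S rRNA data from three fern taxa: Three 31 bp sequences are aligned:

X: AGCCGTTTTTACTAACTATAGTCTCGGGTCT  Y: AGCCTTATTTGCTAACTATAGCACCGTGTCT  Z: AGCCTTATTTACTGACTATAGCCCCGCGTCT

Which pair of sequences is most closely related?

X–Y: 7/31 differ, p = 0.226, d = 0.269.
X–Z: 6/31 differ, p = 0.194, d = 0.224.
Y–Z: 4/31 differ, p = 0.129, d = 0.142.
The smallest distance is between Y and Z.

Y and Z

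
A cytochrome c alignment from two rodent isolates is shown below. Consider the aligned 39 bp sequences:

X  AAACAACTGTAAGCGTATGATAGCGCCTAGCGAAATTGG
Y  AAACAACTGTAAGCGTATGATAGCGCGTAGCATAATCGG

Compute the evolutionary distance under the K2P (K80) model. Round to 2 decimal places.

0.11

Of 39 sites, 2 differences are transitions and 2 are transversions, so P = 2/39 ≈ 0.051282 and Q = 2/39 ≈ 0.051282.
Under the Kimura two-parameter model, d = −½ ln(1 − 2P − Q) − ¼ ln(1 − 2Q).
1 − 2P − Q = 0.846154, giving −½ ln(0.846154) = 0.083527.
1 − 2Q = 0.897436, giving −¼ ln(0.897436) = 0.027053.
d = 0.083527 + 0.027053 = 0.110580.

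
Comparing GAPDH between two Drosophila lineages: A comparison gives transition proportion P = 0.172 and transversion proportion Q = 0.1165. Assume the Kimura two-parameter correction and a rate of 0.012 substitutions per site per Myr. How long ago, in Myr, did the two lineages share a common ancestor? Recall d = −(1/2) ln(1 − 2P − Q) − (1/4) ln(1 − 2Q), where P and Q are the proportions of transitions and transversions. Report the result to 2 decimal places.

15.62

Under the Kimura two-parameter model, d = −½ ln(1 − 2P − Q) − ¼ ln(1 − 2Q).
1 − 2P − Q = 0.5395, giving −½ ln(0.5395) = 0.308556.
1 − 2Q = 0.767, giving −¼ ln(0.767) = 0.066317.
d = 0.308556 + 0.066317 = 0.374873.
Under a molecular clock d = 2μt, so t = d/(2μ) = 0.374873 / (2 × 0.012) = 15.62 Myr.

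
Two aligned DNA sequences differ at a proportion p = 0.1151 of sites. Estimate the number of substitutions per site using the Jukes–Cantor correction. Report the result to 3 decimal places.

0.125

d = −(3/4) ln(1 − 4p/3) = −0.75 ln(1 − 0.153467) = −0.75 ln(0.846533)
  = −0.75 × (-0.166606) = 0.124955 substitutions/site.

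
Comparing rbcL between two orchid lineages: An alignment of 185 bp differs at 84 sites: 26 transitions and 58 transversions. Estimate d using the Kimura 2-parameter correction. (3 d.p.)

0.698

P = 26/185 ≈ 0.140541 and Q = 58/185 ≈ 0.313514.
Under the Kimura two-parameter model, d = −½ ln(1 − 2P − Q) − ¼ ln(1 − 2Q).
1 − 2P − Q = 0.405404, giving −½ ln(0.405404) = 0.451436.
1 − 2Q = 0.372972, giving −¼ ln(0.372972) = 0.246563.
d = 0.451436 + 0.246563 = 0.697999.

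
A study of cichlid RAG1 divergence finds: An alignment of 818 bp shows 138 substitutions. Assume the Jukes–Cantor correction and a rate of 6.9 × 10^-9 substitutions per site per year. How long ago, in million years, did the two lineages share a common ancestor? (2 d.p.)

13.85

p = 138/818 ≈ 0.168704.
d = −(3/4) ln(1 − 4p/3) = −0.75 ln(1 − 0.224939) = −0.75 ln(0.775061)
  = −0.75 × (-0.254814) = 0.191111 substitutions/site.
Under a molecular clock d = 2μt, so t = d/(2μ) = 0.191111 / (2 × 6.9 × 10^-9) = 13.85 million years.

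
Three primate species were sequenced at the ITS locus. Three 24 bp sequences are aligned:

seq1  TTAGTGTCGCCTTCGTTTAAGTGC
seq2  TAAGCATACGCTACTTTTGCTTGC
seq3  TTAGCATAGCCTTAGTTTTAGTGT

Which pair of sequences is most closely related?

seq1–seq2: 11/24 differ, p = 0.458, d = 0.708.
seq1–seq3: 6/24 differ, p = 0.250, d = 0.304.
seq2–seq3: 10/24 differ, p = 0.417, d = 0.608.
The smallest distance is between seq1 and seq3.

seq1 and seq3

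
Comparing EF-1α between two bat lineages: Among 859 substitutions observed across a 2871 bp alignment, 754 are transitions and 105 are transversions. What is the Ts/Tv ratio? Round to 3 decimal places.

R = 754/105 = 7.180952… ≈ 7.181 (to 3 d.p.).

7.181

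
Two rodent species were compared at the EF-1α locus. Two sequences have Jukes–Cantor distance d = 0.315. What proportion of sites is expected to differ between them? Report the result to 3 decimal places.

0.257

p = (3/4)(1 − e^(−4d/3)) = 0.75 × (1 − e^(-0.42)) = 0.75 × (1 − 0.657047) = 0.257215.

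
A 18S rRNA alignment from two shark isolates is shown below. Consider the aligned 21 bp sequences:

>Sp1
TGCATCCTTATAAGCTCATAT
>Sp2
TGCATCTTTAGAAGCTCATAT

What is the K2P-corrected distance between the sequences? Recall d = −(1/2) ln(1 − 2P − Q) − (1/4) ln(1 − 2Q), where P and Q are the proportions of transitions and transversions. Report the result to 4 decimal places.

0.1021

Of 21 sites, 1 differences are transitions and 1 are transversions, so P = 1/21 ≈ 0.047619 and Q = 1/21 ≈ 0.047619.
Under the Kimura two-parameter model, d = −½ ln(1 − 2P − Q) − ¼ ln(1 − 2Q).
1 − 2P − Q = 0.857143, giving −½ ln(0.857143) = 0.077075.
1 − 2Q = 0.904762, giving −¼ ln(0.904762) = 0.025021.
d = 0.077075 + 0.025021 = 0.102096.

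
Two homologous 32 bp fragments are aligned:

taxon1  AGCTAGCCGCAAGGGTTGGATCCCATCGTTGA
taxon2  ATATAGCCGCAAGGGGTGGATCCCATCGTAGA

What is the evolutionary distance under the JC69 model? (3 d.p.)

The sequences differ at 4 of 32 sites (2, 3, 16, 30), so p = 4/32 = 0.125.
d = −(3/4) ln(1 − 4p/3) = −0.75 ln(1 − 0.166667) = −0.75 ln(0.833333)
  = −0.75 × (-0.182322) = 0.136742 substitutions/site.

0.137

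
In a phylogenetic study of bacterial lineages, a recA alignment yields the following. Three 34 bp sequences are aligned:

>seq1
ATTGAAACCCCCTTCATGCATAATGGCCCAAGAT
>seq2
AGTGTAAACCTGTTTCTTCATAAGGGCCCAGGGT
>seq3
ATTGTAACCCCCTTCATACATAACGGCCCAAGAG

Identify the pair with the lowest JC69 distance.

seq1 and seq3

seq1–seq2: 11/34 differ, p = 0.324, d = 0.423.
seq1–seq3: 4/34 differ, p = 0.118, d = 0.128.
seq2–seq3: 11/34 differ, p = 0.324, d = 0.423.
The smallest distance is between seq1 and seq3.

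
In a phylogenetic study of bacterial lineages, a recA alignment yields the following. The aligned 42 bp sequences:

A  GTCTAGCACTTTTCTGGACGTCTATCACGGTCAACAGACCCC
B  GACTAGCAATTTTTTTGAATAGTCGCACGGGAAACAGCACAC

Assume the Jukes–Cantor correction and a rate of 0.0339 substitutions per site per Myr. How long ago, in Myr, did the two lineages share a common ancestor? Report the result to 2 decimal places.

7.15

The sequences differ at 15 of 42 sites, so p = 15/42 ≈ 0.357143.
d = −(3/4) ln(1 − 4p/3) = −0.75 ln(1 − 0.476191) = −0.75 ln(0.523809)
  = −0.75 × (-0.646628) = 0.484971 substitutions/site.
Under a molecular clock d = 2μt, so t = d/(2μ) = 0.484971 / (2 × 0.0339) = 7.15 Myr.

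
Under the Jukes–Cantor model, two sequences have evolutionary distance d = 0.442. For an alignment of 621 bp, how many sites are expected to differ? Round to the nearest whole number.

207

Invert JC69: p = (3/4)(1 − e^(−4d/3)) = 0.75 × (1 − e^(-0.589333)) = 0.75 × (1 − 0.554697) = 0.333977.
Expected differing sites = pL ≈ 0.333977 × 621 = 207.399717 ≈ 207.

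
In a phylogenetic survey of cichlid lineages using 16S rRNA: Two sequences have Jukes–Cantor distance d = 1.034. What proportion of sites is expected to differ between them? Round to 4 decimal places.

p = (3/4)(1 − e^(−4d/3)) = 0.75 × (1 − e^(-1.378667)) = 0.75 × (1 − 0.251914) = 0.561065.

0.5611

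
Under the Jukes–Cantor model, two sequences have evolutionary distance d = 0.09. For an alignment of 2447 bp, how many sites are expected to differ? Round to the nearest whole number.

208

Invert JC69: p = (3/4)(1 − e^(−4d/3)) = 0.75 × (1 − e^(-0.12)) = 0.75 × (1 − 0.886920) = 0.084810.
Expected differing sites = pL ≈ 0.084810 × 2447 = 207.53007 ≈ 208.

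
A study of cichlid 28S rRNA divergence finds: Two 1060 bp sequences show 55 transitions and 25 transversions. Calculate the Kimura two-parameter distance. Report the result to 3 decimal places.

0.080

P = 55/1060 ≈ 0.051887 and Q = 25/1060 ≈ 0.023585.
Under the Kimura two-parameter model, d = −½ ln(1 − 2P − Q) − ¼ ln(1 − 2Q).
1 − 2P − Q = 0.872641, giving −½ ln(0.872641) = 0.068116.
1 − 2Q = 0.95283, giving −¼ ln(0.95283) = 0.012080.
d = 0.068116 + 0.012080 = 0.080196.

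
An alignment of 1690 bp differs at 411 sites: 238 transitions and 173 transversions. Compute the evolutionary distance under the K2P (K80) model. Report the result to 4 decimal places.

P = 238/1690 ≈ 0.140828 and Q = 173/1690 ≈ 0.102367.
Under the Kimura two-parameter model, d = −½ ln(1 − 2P − Q) − ¼ ln(1 − 2Q).
1 − 2P − Q = 0.615977, giving −½ ln(0.615977) = 0.242273.
1 − 2Q = 0.795266, giving −¼ ln(0.795266) = 0.057270.
d = 0.242273 + 0.057270 = 0.299543.

0.2995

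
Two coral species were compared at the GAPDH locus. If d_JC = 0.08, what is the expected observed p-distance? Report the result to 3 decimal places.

p = (3/4)(1 − e^(−4d/3)) = 0.75 × (1 − e^(-0.106667)) = 0.75 × (1 − 0.898825) = 0.075881.

0.076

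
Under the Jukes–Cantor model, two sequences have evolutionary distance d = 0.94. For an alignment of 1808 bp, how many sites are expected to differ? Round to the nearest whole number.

969

Invert JC69: p = (3/4)(1 − e^(−4d/3)) = 0.75 × (1 − e^(-1.253333)) = 0.75 × (1 − 0.285551) = 0.535837.
Expected differing sites = pL ≈ 0.535837 × 1808 = 968.793296 ≈ 969.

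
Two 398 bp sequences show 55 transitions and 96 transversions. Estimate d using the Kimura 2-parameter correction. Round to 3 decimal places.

0.529

P = 55/398 ≈ 0.138191 and Q = 96/398 ≈ 0.241206.
Under the Kimura two-parameter model, d = −½ ln(1 − 2P − Q) − ¼ ln(1 − 2Q).
1 − 2P − Q = 0.482412, giving −½ ln(0.482412) = 0.364478.
1 − 2Q = 0.517588, giving −¼ ln(0.517588) = 0.164644.
d = 0.364478 + 0.164644 = 0.529122.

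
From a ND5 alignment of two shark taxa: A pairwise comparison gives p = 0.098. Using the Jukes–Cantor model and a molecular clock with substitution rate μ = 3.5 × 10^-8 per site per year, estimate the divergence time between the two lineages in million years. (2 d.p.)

1.50

d = −(3/4) ln(1 − 4p/3) = −0.75 ln(1 − 0.130667) = −0.75 ln(0.869333)
  = −0.75 × (-0.140029) = 0.105022 substitutions/site.
Under a molecular clock d = 2μt, so t = d/(2μ) = 0.105022 / (2 × 3.5 × 10^-8) = 1.50 million years.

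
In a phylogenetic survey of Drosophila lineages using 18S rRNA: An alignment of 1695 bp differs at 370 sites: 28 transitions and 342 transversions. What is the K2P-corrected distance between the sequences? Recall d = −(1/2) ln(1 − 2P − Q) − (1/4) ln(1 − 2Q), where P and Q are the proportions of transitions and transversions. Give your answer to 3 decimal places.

P = 28/1695 ≈ 0.016519 and Q = 342/1695 ≈ 0.20177.
Under the Kimura two-parameter model, d = −½ ln(1 − 2P − Q) − ¼ ln(1 − 2Q).
1 − 2P − Q = 0.765192, giving −½ ln(0.765192) = 0.133814.
1 − 2Q = 0.59646, giving −¼ ln(0.59646) = 0.129186.
d = 0.133814 + 0.129186 = 0.263000.

0.263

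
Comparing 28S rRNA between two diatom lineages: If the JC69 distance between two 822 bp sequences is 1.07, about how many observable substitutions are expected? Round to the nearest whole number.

468

Invert JC69: p = (3/4)(1 − e^(−4d/3)) = 0.75 × (1 − e^(-1.426667)) = 0.75 × (1 − 0.240108) = 0.569919.
Expected differing sites = pL ≈ 0.569919 × 822 = 468.473418 ≈ 468.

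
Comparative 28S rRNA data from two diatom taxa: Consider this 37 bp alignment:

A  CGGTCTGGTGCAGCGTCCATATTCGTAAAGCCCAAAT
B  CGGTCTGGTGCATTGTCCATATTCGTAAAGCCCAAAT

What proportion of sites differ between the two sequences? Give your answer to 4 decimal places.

0.0541

The sequences differ at 2 of 37 positions (sites 13, 14).
p = 2/37 = 0.054054… ≈ 0.0541 (to 4 d.p.).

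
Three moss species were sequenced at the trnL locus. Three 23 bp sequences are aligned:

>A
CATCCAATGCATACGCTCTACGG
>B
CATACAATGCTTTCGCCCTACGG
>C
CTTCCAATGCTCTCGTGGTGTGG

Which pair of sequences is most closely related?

A and B

A–B: 4/23 differ, p = 0.174, d = 0.198.
A–C: 9/23 differ, p = 0.391, d = 0.553.
B–C: 8/23 differ, p = 0.348, d = 0.467.
The smallest distance is between A and B.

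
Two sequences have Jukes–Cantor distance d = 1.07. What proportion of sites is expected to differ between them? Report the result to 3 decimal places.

0.570

p = (3/4)(1 − e^(−4d/3)) = 0.75 × (1 − e^(-1.426667)) = 0.75 × (1 − 0.240108) = 0.569919.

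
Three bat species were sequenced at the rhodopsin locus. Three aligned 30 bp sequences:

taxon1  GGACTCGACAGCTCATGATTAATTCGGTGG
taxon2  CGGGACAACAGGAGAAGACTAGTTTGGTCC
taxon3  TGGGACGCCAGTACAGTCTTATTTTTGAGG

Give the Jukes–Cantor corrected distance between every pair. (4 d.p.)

d(taxon1,taxon2) = 0.7301, d(taxon1,taxon3) = 0.7301, d(taxon2,taxon3) = 0.7301

taxon1–taxon2: 14/30 sites differ → p ≈ 0.466667, d = −0.75 ln(1 − 0.622223) = 0.730088 ≈ 0.7301.
taxon1–taxon3: 14/30 sites differ → p ≈ 0.466667, d = −0.75 ln(1 − 0.622223) = 0.730088 ≈ 0.7301.
taxon2–taxon3: 14/30 sites differ → p ≈ 0.466667, d = −0.75 ln(1 − 0.622223) = 0.730088 ≈ 0.7301.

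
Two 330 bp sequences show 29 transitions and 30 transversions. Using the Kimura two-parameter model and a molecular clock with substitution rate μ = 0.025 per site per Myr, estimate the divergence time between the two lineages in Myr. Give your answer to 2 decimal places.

P = 29/330 ≈ 0.087879 and Q = 30/330 ≈ 0.090909.
Under the Kimura two-parameter model, d = −½ ln(1 − 2P − Q) − ¼ ln(1 − 2Q).
1 − 2P − Q = 0.733333, giving −½ ln(0.733333) = 0.155078.
1 − 2Q = 0.818182, giving −¼ ln(0.818182) = 0.050168.
d = 0.155078 + 0.050168 = 0.205246.
Under a molecular clock d = 2μt, so t = d/(2μ) = 0.205246 / (2 × 0.025) = 4.10 Myr.

4.10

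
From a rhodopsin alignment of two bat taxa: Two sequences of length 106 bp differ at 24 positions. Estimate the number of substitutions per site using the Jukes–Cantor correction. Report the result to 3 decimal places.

0.270

p = 24/106 ≈ 0.226415.
d = −(3/4) ln(1 − 4p/3) = −0.75 ln(1 − 0.301887) = −0.75 ln(0.698113)
  = −0.75 × (-0.359374) = 0.269531 substitutions/site.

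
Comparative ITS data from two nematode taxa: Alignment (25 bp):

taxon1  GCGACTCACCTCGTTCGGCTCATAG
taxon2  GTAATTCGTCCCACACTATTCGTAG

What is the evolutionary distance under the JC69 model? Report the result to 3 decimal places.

0.886

The sequences differ at 13 of 25 sites, so p = 13/25 = 0.52.
d = −(3/4) ln(1 − 4p/3) = −0.75 ln(1 − 0.693333) = −0.75 ln(0.306667)
  = −0.75 × (-1.181993) = 0.886495 substitutions/site.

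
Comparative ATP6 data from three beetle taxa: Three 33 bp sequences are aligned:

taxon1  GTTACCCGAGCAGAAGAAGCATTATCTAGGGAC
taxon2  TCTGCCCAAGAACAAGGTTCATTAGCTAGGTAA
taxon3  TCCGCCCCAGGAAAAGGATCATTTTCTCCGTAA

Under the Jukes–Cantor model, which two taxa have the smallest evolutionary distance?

taxon1–taxon2: 12/33 differ, p = 0.364, d = 0.497.
taxon1–taxon3: 14/33 differ, p = 0.424, d = 0.625.
taxon2–taxon3: 9/33 differ, p = 0.273, d = 0.339.
The smallest distance is between taxon2 and taxon3.

taxon2 and taxon3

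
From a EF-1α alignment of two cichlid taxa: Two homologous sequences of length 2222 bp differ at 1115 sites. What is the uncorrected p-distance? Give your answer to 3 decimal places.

0.502

p = 1115/2222 = 0.501800… ≈ 0.502 (to 3 d.p.).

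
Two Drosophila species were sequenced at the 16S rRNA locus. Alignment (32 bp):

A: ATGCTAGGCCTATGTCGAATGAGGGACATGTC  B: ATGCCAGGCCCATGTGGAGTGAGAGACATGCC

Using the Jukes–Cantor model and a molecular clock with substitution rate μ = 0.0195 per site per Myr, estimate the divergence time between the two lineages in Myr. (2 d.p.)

The sequences differ at 6 of 32 sites (5, 11, 16, 19, 24, 31), so p = 6/32 = 0.1875.
d = −(3/4) ln(1 − 4p/3) = −0.75 ln(1 − 0.25) = −0.75 ln(0.75)
  = −0.75 × (-0.287682) = 0.215762 substitutions/site.
Under a molecular clock d = 2μt, so t = d/(2μ) = 0.215762 / (2 × 0.0195) = 5.53 Myr.

5.53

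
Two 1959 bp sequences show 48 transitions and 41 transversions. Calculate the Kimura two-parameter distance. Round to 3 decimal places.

P = 48/1959 ≈ 0.024502 and Q = 41/1959 ≈ 0.020929.
Under the Kimura two-parameter model, d = −½ ln(1 − 2P − Q) − ¼ ln(1 − 2Q).
1 − 2P − Q = 0.930067, giving −½ ln(0.930067) = 0.036249.
1 − 2Q = 0.958142, giving −¼ ln(0.958142) = 0.010690.
d = 0.036249 + 0.010690 = 0.046939.

0.047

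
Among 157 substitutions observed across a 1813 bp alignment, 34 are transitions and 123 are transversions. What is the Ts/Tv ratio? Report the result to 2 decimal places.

0.28

R = 34/123 = 0.276422… ≈ 0.28 (to 2 d.p.).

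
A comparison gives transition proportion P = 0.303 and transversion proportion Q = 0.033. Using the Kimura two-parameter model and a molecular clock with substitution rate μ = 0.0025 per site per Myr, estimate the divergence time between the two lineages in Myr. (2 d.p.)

105.30

Under the Kimura two-parameter model, d = −½ ln(1 − 2P − Q) − ¼ ln(1 − 2Q).
1 − 2P − Q = 0.361, giving −½ ln(0.361) = 0.509439.
1 − 2Q = 0.934, giving −¼ ln(0.934) = 0.017070.
d = 0.509439 + 0.017070 = 0.526509.
Under a molecular clock d = 2μt, so t = d/(2μ) = 0.526509 / (2 × 0.0025) = 105.30 Myr.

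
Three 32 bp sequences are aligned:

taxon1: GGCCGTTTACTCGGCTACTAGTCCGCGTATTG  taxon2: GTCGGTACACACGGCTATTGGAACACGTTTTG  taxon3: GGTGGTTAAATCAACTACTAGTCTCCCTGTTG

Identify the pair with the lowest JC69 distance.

taxon1–taxon2: 11/32 differ, p = 0.344, d = 0.460.
taxon1–taxon3: 10/32 differ, p = 0.313, d = 0.404.
taxon2–taxon3: 16/32 differ, p = 0.500, d = 0.824.
The smallest distance is between taxon1 and taxon3.

taxon1 and taxon3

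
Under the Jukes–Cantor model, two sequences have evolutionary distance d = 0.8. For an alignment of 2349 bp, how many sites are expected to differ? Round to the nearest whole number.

1155

Invert JC69: p = (3/4)(1 − e^(−4d/3)) = 0.75 × (1 − e^(-1.066667)) = 0.75 × (1 − 0.344154) = 0.491885.
Expected differing sites = pL ≈ 0.491885 × 2349 = 1155.437865 ≈ 1155.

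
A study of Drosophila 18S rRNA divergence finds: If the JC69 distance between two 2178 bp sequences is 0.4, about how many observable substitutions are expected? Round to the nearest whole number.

Invert JC69: p = (3/4)(1 − e^(−4d/3)) = 0.75 × (1 − e^(-0.533333)) = 0.75 × (1 − 0.586646) = 0.310016.
Expected differing sites = pL ≈ 0.310016 × 2178 = 675.214848 ≈ 675.

675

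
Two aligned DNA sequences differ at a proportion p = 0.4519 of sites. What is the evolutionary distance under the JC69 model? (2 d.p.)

0.69

d = −(3/4) ln(1 − 4p/3) = −0.75 ln(1 − 0.602533) = −0.75 ln(0.397467)
  = −0.75 × (-0.922643) = 0.691982 substitutions/site.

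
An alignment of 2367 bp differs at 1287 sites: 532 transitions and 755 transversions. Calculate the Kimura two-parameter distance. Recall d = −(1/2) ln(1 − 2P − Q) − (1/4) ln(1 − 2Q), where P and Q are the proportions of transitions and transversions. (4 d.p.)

P = 532/2367 ≈ 0.224757 and Q = 755/2367 ≈ 0.318969.
Under the Kimura two-parameter model, d = −½ ln(1 − 2P − Q) − ¼ ln(1 − 2Q).
1 − 2P − Q = 0.231517, giving −½ ln(0.231517) = 0.731551.
1 − 2Q = 0.362062, giving −¼ ln(0.362062) = 0.253985.
d = 0.731551 + 0.253985 = 0.985536.

0.9855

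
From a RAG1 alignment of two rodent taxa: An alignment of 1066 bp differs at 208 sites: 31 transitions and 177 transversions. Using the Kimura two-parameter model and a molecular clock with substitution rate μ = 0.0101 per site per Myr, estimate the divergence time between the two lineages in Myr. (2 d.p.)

P = 31/1066 ≈ 0.029081 and Q = 177/1066 ≈ 0.166041.
Under the Kimura two-parameter model, d = −½ ln(1 − 2P − Q) − ¼ ln(1 − 2Q).
1 − 2P − Q = 0.775797, giving −½ ln(0.775797) = 0.126932.
1 − 2Q = 0.667918, giving −¼ ln(0.667918) = 0.100897.
d = 0.126932 + 0.100897 = 0.227829.
Under a molecular clock d = 2μt, so t = d/(2μ) = 0.227829 / (2 × 0.0101) = 11.28 Myr.

11.28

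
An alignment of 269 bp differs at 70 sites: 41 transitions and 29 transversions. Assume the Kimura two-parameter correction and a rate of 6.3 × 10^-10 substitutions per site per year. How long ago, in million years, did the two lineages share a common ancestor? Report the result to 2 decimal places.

259.34

P = 41/269 ≈ 0.152416 and Q = 29/269 ≈ 0.107807.
Under the Kimura two-parameter model, d = −½ ln(1 − 2P − Q) − ¼ ln(1 − 2Q).
1 − 2P − Q = 0.587361, giving −½ ln(0.587361) = 0.266058.
1 − 2Q = 0.784386, giving −¼ ln(0.784386) = 0.060714.
d = 0.266058 + 0.060714 = 0.326772.
Under a molecular clock d = 2μt, so t = d/(2μ) = 0.326772 / (2 × 6.3 × 10^-10) = 259.34 million years.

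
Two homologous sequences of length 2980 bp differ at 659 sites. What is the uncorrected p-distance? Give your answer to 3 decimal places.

p = 659/2980 = 0.221140… ≈ 0.221 (to 3 d.p.).

0.221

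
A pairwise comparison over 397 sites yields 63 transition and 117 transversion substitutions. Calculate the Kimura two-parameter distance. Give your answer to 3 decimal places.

P = 63/397 ≈ 0.15869 and Q = 117/397 ≈ 0.29471.
Under the Kimura two-parameter model, d = −½ ln(1 − 2P − Q) − ¼ ln(1 − 2Q).
1 − 2P − Q = 0.38791, giving −½ ln(0.38791) = 0.473491.
1 − 2Q = 0.41058, giving −¼ ln(0.41058) = 0.222546.
d = 0.473491 + 0.222546 = 0.696037.

0.696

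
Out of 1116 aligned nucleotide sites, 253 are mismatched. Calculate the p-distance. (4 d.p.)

0.2267

p = 253/1116 = 0.226702… ≈ 0.2267 (to 4 d.p.).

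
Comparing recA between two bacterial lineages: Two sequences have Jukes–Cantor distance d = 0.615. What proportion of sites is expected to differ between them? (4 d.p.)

p = (3/4)(1 − e^(−4d/3)) = 0.75 × (1 − e^(-0.82)) = 0.75 × (1 − 0.440432) = 0.419676.

0.4197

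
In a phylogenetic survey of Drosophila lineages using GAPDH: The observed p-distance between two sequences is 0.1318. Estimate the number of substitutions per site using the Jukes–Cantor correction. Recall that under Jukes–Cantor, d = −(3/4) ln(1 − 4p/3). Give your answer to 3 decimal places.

d = −(3/4) ln(1 − 4p/3) = −0.75 ln(1 − 0.175733) = −0.75 ln(0.824267)
  = −0.75 × (-0.193261) = 0.144946 substitutions/site.

0.145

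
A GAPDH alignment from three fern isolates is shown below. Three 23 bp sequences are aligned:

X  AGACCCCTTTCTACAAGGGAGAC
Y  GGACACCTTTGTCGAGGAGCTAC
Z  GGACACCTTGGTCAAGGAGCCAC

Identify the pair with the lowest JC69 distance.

X–Y: 9/23 differ, p = 0.391, d = 0.553.
X–Z: 10/23 differ, p = 0.435, d = 0.650.
Y–Z: 3/23 differ, p = 0.130, d = 0.143.
The smallest distance is between Y and Z.

Y and Z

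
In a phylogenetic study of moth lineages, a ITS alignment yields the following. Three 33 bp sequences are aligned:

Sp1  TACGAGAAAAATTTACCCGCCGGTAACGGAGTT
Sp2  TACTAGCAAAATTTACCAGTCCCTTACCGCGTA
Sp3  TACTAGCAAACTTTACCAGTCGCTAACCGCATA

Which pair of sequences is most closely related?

Sp1–Sp2: 10/33 differ, p = 0.303, d = 0.388.
Sp1–Sp3: 10/33 differ, p = 0.303, d = 0.388.
Sp2–Sp3: 4/33 differ, p = 0.121, d = 0.132.
The smallest distance is between Sp2 and Sp3.

Sp2 and Sp3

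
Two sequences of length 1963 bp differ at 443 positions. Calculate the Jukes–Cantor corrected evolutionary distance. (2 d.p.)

p = 443/1963 ≈ 0.225675.
d = −(3/4) ln(1 − 4p/3) = −0.75 ln(1 − 0.3009) = −0.75 ln(0.6991)
  = −0.75 × (-0.357961) = 0.268471 substitutions/site.

0.27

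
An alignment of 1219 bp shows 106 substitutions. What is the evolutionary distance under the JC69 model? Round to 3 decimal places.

p = 106/1219 ≈ 0.086957.
d = −(3/4) ln(1 − 4p/3) = −0.75 ln(1 − 0.115943) = −0.75 ln(0.884057)
  = −0.75 × (-0.123234) = 0.092426 substitutions/site.

0.092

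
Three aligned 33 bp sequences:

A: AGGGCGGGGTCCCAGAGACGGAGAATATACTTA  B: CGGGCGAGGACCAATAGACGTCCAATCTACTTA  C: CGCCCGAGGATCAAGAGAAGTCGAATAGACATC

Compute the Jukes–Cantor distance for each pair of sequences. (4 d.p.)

d(A,B) = 0.3390, d(A,C) = 0.5587, d(B,C) = 0.3882

A–B: 9/33 sites differ → p ≈ 0.272727, d = −0.75 ln(1 − 0.363636) = 0.338988 ≈ 0.3390.
A–C: 13/33 sites differ → p ≈ 0.393939, d = −0.75 ln(1 − 0.525252) = 0.558728 ≈ 0.5587.
B–C: 10/33 sites differ → p ≈ 0.30303, d = −0.75 ln(1 − 0.40404) = 0.388186 ≈ 0.3882.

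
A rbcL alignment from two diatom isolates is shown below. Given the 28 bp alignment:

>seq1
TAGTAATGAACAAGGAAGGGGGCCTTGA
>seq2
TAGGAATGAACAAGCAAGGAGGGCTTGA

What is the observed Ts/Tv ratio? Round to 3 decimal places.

Transitions are A↔G and C↔T; transversions are all other mismatches.
Transitions: 1. Transversions: 3.
R = 1/3 = 0.333333… ≈ 0.333 (to 3 d.p.).

0.333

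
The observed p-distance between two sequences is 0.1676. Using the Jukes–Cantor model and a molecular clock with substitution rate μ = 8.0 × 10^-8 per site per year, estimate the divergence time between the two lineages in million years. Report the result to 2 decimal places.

1.19

d = −(3/4) ln(1 − 4p/3) = −0.75 ln(1 − 0.223467) = −0.75 ln(0.776533)
  = −0.75 × (-0.252916) = 0.189687 substitutions/site.
Under a molecular clock d = 2μt, so t = d/(2μ) = 0.189687 / (2 × 8.0 × 10^-8) = 1.19 million years.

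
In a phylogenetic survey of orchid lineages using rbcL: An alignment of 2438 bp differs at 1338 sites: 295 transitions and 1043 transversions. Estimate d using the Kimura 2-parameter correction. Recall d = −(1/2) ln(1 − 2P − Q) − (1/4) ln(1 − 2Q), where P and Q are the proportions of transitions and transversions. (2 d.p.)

1.04

P = 295/2438 ≈ 0.121001 and Q = 1043/2438 ≈ 0.42781.
Under the Kimura two-parameter model, d = −½ ln(1 − 2P − Q) − ¼ ln(1 − 2Q).
1 − 2P − Q = 0.330188, giving −½ ln(0.330188) = 0.554047.
1 − 2Q = 0.14438, giving −¼ ln(0.14438) = 0.483827.
d = 0.554047 + 0.483827 = 1.037874.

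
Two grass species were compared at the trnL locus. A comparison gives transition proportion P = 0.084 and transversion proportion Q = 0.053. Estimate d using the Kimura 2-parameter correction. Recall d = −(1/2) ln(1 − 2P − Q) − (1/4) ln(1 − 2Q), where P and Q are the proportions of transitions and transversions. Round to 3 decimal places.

Under the Kimura two-parameter model, d = −½ ln(1 − 2P − Q) − ¼ ln(1 − 2Q).
1 − 2P − Q = 0.779, giving −½ ln(0.779) = 0.124872.
1 − 2Q = 0.894, giving −¼ ln(0.894) = 0.028012.
d = 0.124872 + 0.028012 = 0.152884.

0.153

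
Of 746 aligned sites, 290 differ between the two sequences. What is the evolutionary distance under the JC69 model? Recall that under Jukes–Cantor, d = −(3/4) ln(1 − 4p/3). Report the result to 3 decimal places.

0.548

p = 290/746 ≈ 0.38874.
d = −(3/4) ln(1 − 4p/3) = −0.75 ln(1 − 0.51832) = −0.75 ln(0.48168)
  = −0.75 × (-0.730475) = 0.547856 substitutions/site.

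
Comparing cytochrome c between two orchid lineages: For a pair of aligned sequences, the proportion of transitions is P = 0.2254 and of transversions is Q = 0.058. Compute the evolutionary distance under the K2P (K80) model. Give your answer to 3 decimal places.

0.386

Under the Kimura two-parameter model, d = −½ ln(1 − 2P − Q) − ¼ ln(1 − 2Q).
1 − 2P − Q = 0.4912, giving −½ ln(0.4912) = 0.355452.
1 − 2Q = 0.884, giving −¼ ln(0.884) = 0.030825.
d = 0.355452 + 0.030825 = 0.386277.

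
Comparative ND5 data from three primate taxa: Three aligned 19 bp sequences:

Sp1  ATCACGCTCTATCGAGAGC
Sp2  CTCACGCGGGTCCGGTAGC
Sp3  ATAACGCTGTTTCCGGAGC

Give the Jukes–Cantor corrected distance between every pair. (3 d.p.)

Sp1–Sp2: 8/19 sites differ → p ≈ 0.421053, d = −0.75 ln(1 − 0.561404) = 0.618132 ≈ 0.618.
Sp1–Sp3: 5/19 sites differ → p ≈ 0.263158, d = −0.75 ln(1 − 0.350877) = 0.324100 ≈ 0.324.
Sp2–Sp3: 7/19 sites differ → p ≈ 0.368421, d = −0.75 ln(1 − 0.491228) = 0.506816 ≈ 0.507.

d(Sp1,Sp2) = 0.618, d(Sp1,Sp3) = 0.324, d(Sp2,Sp3) = 0.507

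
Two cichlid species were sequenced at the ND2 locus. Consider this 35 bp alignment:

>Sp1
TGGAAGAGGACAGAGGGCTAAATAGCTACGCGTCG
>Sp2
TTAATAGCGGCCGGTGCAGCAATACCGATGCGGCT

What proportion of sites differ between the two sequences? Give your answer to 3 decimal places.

The sequences differ at 19 of 35 positions.
p = 19/35 = 0.542857… ≈ 0.543 (to 3 d.p.).

0.543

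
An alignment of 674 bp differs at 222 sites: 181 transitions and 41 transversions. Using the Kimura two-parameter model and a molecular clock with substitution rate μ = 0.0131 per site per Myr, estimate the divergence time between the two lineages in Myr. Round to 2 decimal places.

18.63

P = 181/674 ≈ 0.268546 and Q = 41/674 ≈ 0.060831.
Under the Kimura two-parameter model, d = −½ ln(1 − 2P − Q) − ¼ ln(1 − 2Q).
1 − 2P − Q = 0.402077, giving −½ ln(0.402077) = 0.455556.
1 − 2Q = 0.878338, giving −¼ ln(0.878338) = 0.032431.
d = 0.455556 + 0.032431 = 0.487987.
Under a molecular clock d = 2μt, so t = d/(2μ) = 0.487987 / (2 × 0.0131) = 18.63 Myr.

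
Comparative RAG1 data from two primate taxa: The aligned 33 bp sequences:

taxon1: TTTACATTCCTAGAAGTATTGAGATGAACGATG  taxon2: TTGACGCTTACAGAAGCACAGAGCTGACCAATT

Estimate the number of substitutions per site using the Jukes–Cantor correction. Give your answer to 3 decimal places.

The sequences differ at 13 of 33 sites, so p = 13/33 ≈ 0.393939.
d = −(3/4) ln(1 − 4p/3) = −0.75 ln(1 − 0.525252) = −0.75 ln(0.474748)
  = −0.75 × (-0.744971) = 0.558728 substitutions/site.

0.559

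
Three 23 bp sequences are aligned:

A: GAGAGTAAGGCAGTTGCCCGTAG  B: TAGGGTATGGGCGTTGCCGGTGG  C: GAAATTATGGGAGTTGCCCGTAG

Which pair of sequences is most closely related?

A and C

A–B: 7/23 differ, p = 0.304, d = 0.390.
A–C: 4/23 differ, p = 0.174, d = 0.198.
B–C: 7/23 differ, p = 0.304, d = 0.390.
The smallest distance is between A and C.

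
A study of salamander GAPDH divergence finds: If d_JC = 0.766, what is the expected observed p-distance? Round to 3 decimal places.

p = (3/4)(1 − e^(−4d/3)) = 0.75 × (1 − e^(-1.021333)) = 0.75 × (1 − 0.360115) = 0.479914.

0.480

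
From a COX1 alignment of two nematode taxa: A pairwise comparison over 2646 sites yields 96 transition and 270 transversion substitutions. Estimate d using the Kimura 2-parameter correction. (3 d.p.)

P = 96/2646 ≈ 0.036281 and Q = 270/2646 ≈ 0.102041.
Under the Kimura two-parameter model, d = −½ ln(1 − 2P − Q) − ¼ ln(1 − 2Q).
1 − 2P − Q = 0.825397, giving −½ ln(0.825397) = 0.095945.
1 − 2Q = 0.795918, giving −¼ ln(0.795918) = 0.057065.
d = 0.095945 + 0.057065 = 0.153010.

0.153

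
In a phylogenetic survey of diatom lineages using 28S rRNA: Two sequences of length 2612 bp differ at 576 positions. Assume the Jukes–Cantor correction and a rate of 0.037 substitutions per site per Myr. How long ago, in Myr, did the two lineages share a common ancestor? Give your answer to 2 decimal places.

3.53

p = 576/2612 ≈ 0.220521.
d = −(3/4) ln(1 − 4p/3) = −0.75 ln(1 − 0.294028) = −0.75 ln(0.705972)
  = −0.75 × (-0.348180) = 0.261135 substitutions/site.
Under a molecular clock d = 2μt, so t = d/(2μ) = 0.261135 / (2 × 0.037) = 3.53 Myr.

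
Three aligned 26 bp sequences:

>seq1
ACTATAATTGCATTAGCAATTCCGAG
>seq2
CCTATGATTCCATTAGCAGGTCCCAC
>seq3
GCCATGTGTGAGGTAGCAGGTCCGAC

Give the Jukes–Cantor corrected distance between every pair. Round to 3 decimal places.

d(seq1,seq2) = 0.334, d(seq1,seq3) = 0.623, d(seq2,seq3) = 0.464

seq1–seq2: 7/26 sites differ → p ≈ 0.269231, d = −0.75 ln(1 − 0.358975) = 0.333515 ≈ 0.334.
seq1–seq3: 11/26 sites differ → p ≈ 0.423077, d = −0.75 ln(1 − 0.564103) = 0.622762 ≈ 0.623.
seq2–seq3: 9/26 sites differ → p ≈ 0.346154, d = −0.75 ln(1 − 0.461539) = 0.464280 ≈ 0.464.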